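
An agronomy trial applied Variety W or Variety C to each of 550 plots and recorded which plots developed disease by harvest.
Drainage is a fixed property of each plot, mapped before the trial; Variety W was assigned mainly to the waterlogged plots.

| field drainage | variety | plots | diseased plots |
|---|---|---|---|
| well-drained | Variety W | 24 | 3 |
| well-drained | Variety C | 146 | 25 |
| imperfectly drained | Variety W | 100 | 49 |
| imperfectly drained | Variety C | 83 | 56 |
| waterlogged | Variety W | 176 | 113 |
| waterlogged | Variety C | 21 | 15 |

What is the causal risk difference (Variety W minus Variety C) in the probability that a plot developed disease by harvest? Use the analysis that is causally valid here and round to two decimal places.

-0.10

Variety W is lower inside every field drainage stratum but Variety C is lower in aggregate. Whether to stratify depends on how field drainage relates to the variety.
Field drainage differs across varietys for reasons unrelated to any effect of the variety itself, and it separately predicts the outcome — a classic confounder. We must compare within field drainage levels.
Adjusting over the population distribution of field drainage: 0.309·(0.125−0.171) + 0.333·(0.490−0.675) + 0.358·(0.642−0.714) = -0.102.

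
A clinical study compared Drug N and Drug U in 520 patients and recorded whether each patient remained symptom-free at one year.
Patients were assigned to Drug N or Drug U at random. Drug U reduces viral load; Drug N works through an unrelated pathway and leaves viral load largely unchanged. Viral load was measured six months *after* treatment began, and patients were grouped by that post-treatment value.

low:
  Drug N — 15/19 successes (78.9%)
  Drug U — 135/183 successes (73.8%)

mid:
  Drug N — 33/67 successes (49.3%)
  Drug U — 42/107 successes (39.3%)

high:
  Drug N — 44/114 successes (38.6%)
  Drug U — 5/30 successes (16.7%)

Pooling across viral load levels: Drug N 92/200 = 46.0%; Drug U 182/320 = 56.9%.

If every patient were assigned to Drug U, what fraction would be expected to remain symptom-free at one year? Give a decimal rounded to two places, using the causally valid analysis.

0.57

The viral load-specific comparison favours Drug N throughout, but the pooled figures favour Drug U. The question is whether to condition on viral load.
Viral load lies on the pathway drug → viral load → outcome, so adjusting for it blocks the indirect effect. For the total causal effect of drug, use the unadjusted pooled rates.
So P(outcome | do(Drug U)) is just the pooled rate for Drug U: 182/320 = 0.569.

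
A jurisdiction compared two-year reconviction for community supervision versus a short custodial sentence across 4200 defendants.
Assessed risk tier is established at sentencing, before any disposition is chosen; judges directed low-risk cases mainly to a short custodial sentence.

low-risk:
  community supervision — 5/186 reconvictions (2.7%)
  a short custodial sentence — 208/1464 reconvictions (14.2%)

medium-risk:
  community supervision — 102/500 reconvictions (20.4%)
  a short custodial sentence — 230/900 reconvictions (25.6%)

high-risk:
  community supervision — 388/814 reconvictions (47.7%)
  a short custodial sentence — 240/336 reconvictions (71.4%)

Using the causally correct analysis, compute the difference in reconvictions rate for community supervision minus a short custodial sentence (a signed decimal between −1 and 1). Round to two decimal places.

Within every assessed risk tier level community supervision has the lower rate, yet pooled a short custodial sentence does — Simpson's reversal.
Assessed risk tier is set before the disposition has any effect — it is not caused by the disposition — and it independently drives the outcome. That makes it a confounder, so the causal comparison is within assessed risk tier levels.
Adjusting over the population distribution of assessed risk tier: 0.393·(0.027−0.142) + 0.333·(0.204−0.256) + 0.274·(0.477−0.714) = -0.128.

-0.13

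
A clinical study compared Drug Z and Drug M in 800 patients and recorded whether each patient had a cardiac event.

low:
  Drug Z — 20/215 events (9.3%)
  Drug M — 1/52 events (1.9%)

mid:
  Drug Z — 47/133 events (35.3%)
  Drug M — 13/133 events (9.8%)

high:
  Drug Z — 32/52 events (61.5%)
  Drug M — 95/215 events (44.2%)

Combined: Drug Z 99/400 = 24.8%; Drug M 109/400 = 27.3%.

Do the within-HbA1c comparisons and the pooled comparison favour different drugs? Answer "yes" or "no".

Within each HbA1c level (low 9.3% vs 1.9%; mid 35.3% vs 9.8%; high 61.5% vs 44.2%), Drug M has the lower rate every time. Pooled: 24.8% vs 27.3% — Drug Z has the lower rate overall. The two comparisons disagree.

yes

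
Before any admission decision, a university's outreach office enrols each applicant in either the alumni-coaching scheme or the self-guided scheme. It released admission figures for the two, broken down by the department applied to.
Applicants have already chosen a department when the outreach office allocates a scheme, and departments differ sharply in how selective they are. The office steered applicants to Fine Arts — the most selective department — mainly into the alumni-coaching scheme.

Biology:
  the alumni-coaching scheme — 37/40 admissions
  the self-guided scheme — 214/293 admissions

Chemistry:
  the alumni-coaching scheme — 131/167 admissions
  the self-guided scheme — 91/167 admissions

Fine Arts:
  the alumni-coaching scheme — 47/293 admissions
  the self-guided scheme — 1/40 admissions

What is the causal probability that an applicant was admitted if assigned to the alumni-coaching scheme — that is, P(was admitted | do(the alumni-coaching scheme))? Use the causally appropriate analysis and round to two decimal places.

0.62

Department is set before the outreach scheme has any effect — it is not caused by the outreach scheme — and it independently drives the outcome. That makes it a confounder, so the causal comparison is within department levels.
Standardising the alumni-coaching scheme to the population department mix: 0.333·37/40 + 0.334·131/167 + 0.333·47/293 = 0.623.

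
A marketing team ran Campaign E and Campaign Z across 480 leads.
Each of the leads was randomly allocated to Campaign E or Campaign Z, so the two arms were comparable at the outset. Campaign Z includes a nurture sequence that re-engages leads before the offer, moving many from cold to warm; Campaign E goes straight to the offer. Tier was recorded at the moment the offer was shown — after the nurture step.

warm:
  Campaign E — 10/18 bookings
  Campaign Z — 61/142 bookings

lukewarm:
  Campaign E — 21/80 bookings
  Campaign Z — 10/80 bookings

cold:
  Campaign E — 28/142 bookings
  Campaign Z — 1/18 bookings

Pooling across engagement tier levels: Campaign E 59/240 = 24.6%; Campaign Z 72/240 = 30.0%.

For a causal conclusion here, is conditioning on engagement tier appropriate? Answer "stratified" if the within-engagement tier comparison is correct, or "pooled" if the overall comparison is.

Stratifying would compare campaigns among leads the campaigns themselves sorted into engagement tier groups — a form of selection on an intermediate. The unconditioned pooled rates give the total causal effect.
Pooled: Campaign E 24.6% vs Campaign Z 30.0%; Campaign Z is higher overall.

pooled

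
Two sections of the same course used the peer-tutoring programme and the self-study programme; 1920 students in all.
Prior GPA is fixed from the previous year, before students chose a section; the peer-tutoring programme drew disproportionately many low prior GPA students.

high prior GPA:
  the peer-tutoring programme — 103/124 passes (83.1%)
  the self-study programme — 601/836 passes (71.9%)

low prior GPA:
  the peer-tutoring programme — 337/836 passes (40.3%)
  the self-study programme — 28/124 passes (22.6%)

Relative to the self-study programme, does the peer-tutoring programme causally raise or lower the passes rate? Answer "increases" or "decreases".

increases

Here prior GPA band is a common cause — it drives both which teaching method a case falls under and the outcome. The crude comparison mixes populations; the stratum-specific rates are the causally relevant ones.
Within each level — high prior GPA: 83.1% vs 71.9%; low prior GPA: 40.3% vs 22.6% — the peer-tutoring programme is higher every time.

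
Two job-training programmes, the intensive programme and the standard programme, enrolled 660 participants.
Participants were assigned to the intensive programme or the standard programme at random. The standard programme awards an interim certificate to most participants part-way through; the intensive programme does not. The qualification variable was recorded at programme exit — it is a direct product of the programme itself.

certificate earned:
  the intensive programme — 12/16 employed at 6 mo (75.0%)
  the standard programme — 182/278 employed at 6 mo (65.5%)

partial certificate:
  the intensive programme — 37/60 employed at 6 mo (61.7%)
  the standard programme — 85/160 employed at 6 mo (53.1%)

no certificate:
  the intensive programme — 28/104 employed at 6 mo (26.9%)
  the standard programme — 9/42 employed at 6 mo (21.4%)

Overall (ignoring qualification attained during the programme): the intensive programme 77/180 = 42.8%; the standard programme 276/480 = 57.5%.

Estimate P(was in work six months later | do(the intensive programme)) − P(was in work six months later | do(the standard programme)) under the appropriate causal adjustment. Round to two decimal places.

Stratifying would compare programmes among participants the programmes themselves sorted into qualification attained during the programme groups — a form of selection on an intermediate. The unconditioned pooled rates give the total causal effect.
The causal difference is the pooled difference: 0.428 − 0.575 = -0.147.

-0.15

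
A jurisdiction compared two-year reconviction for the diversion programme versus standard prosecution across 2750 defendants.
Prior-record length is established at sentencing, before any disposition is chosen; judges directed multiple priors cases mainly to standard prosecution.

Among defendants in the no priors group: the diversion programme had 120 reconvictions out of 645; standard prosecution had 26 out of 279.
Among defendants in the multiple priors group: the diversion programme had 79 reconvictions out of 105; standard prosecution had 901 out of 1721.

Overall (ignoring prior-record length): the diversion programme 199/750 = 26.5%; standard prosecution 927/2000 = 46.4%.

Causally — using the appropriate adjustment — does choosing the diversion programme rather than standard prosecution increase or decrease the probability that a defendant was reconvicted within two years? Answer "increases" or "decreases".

Prior-record length is set before the disposition has any effect — it is not caused by the disposition — and it independently drives the outcome. That makes it a confounder, so the causal comparison is within prior-record length levels.
Within each level — no priors: 18.6% vs 9.3%; multiple priors: 75.2% vs 52.4% — standard prosecution is lower every time.

increases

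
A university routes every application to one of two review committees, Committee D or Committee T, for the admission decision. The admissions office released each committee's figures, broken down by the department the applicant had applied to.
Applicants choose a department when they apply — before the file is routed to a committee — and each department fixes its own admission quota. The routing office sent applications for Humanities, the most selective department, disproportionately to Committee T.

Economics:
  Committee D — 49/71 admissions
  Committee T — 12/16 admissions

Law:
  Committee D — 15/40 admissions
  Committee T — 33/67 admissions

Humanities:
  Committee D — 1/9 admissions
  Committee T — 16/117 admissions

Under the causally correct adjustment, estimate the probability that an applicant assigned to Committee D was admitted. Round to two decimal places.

0.36

Department differs across review committees for reasons unrelated to any effect of the review committee itself, and it separately predicts the outcome — a classic confounder. We must compare within department levels.
Standardising Committee D to the population department mix: 0.272·49/71 + 0.334·15/40 + 0.394·1/9 = 0.357.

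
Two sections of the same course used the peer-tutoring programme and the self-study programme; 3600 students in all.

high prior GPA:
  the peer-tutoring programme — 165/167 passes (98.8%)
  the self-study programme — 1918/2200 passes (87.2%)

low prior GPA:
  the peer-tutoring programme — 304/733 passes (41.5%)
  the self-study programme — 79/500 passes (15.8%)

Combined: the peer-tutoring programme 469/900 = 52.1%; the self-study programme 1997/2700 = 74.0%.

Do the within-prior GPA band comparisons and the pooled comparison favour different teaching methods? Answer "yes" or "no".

yes

Within each prior GPA band level (high prior GPA 98.8% vs 87.2%; low prior GPA 41.5% vs 15.8%), the peer-tutoring programme has the higher rate every time. Pooled: 52.1% vs 74.0% — the self-study programme has the higher rate overall. The two comparisons disagree.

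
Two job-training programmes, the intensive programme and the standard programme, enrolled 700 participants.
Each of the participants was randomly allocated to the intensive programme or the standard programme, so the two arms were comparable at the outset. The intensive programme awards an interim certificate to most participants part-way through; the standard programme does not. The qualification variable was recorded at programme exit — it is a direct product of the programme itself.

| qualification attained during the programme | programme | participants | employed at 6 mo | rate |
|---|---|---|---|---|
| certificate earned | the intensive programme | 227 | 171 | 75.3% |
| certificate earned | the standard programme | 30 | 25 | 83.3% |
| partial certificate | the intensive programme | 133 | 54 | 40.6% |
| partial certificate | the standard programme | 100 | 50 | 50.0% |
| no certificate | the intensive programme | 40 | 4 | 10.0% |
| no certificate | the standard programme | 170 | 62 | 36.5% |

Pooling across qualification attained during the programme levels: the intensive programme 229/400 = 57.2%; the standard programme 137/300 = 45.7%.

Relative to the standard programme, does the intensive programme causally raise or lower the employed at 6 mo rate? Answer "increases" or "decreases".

increases

Within every qualification attained during the programme level the standard programme has the higher rate, yet pooled the intensive programme does — Simpson's reversal.
The distribution of qualification attained during the programme is itself part of what the programme does — it is an intermediate outcome. Holding it fixed would remove that part of the effect; the total effect is the pooled difference.
Pooled: the intensive programme 57.2% vs the standard programme 45.7%; the intensive programme is higher overall.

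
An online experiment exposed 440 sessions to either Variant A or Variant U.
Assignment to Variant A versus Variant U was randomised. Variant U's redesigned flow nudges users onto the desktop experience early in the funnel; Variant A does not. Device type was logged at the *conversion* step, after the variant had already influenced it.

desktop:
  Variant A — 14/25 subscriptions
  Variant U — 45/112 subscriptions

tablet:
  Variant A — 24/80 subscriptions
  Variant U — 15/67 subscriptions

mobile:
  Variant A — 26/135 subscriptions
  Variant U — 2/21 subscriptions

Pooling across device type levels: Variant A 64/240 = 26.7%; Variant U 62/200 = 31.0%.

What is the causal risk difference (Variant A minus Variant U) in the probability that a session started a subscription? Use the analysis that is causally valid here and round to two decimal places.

-0.04

Within every device type level Variant A has the higher rate, yet pooled Variant U does — Simpson's reversal.
Device type is recorded after the variant and is itself shifted by it — it sits on the causal path from variant to outcome. Conditioning on a mediator would strip out part of the effect we want; the pooled comparison gives the total causal effect.
The causal difference is the pooled difference: 0.267 − 0.310 = -0.043.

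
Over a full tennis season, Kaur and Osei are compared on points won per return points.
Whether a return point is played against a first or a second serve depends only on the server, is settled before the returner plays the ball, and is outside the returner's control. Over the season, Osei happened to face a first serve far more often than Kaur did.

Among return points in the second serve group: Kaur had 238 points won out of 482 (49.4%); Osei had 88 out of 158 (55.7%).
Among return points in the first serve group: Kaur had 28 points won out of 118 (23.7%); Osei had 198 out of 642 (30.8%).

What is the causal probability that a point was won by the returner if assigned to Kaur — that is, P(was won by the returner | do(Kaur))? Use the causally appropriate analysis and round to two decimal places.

Osei is higher inside every serve type stratum but Kaur is higher in aggregate. Whether to stratify depends on how serve type relates to the player.
Nothing the player does changes serve type; the imbalance is an allocation artefact. With serve type also predicting the outcome, the pooled figure is confounded, and the within-stratum comparison is the causal one.
Standardising Kaur to the population serve type mix: 0.457·238/482 + 0.543·28/118 = 0.355.

0.35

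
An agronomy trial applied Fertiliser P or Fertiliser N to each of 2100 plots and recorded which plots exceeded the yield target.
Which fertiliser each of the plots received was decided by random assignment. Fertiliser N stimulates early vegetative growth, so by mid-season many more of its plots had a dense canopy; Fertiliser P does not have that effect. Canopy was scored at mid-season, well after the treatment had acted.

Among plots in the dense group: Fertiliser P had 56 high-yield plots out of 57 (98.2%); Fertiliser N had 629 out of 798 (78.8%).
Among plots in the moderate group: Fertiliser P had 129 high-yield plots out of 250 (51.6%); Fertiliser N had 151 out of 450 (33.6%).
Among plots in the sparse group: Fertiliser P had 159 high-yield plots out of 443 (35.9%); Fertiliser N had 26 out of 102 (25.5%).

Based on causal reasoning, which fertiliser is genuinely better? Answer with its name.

Fertiliser N

Mid-season canopy lies on the pathway fertiliser → mid-season canopy → outcome, so adjusting for it blocks the indirect effect. For the total causal effect of fertiliser, use the unadjusted pooled rates.
Pooled: Fertiliser P 45.9% vs Fertiliser N 59.7%; Fertiliser N is higher overall.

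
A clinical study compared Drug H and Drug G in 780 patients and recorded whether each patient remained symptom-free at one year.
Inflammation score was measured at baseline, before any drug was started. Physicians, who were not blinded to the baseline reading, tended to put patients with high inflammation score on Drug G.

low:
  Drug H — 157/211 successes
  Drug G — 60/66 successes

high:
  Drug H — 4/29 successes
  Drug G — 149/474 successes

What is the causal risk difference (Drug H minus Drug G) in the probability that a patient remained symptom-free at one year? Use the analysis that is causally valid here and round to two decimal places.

-0.17

Inflammation score is set before the drug has any effect — it is not caused by the drug — and it independently drives the outcome. That makes it a confounder, so the causal comparison is within inflammation score levels.
Adjusting over the population distribution of inflammation score: 0.355·(0.744−0.909) + 0.645·(0.138−0.314) = -0.172.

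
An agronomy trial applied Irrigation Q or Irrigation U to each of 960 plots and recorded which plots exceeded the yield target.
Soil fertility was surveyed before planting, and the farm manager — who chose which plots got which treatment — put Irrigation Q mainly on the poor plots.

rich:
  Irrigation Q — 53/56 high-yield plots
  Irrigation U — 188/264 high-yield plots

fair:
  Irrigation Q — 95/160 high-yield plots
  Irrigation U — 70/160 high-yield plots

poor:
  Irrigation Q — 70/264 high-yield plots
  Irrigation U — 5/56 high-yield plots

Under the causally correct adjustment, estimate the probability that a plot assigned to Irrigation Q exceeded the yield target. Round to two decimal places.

The stratified and pooled comparisons disagree (Irrigation Q wins within each soil fertility; Irrigation U wins overall), so the answer turns on the causal role of soil fertility.
Soil fertility is set before the irrigation has any effect — it is not caused by the irrigation — and it independently drives the outcome. That makes it a confounder, so the causal comparison is within soil fertility levels.
Standardising Irrigation Q to the population soil fertility mix: 0.333·53/56 + 0.333·95/160 + 0.333·70/264 = 0.602.

0.60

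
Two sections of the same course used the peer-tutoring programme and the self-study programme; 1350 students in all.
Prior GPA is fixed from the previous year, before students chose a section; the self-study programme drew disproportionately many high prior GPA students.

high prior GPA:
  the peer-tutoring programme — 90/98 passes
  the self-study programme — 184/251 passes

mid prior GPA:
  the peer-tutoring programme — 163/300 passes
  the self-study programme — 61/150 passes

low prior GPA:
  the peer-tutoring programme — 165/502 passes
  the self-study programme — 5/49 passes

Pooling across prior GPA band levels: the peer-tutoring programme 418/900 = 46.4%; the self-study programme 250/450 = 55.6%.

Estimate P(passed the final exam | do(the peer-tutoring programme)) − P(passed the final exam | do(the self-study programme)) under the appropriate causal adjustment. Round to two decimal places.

+0.19

The stratified and pooled comparisons disagree (the peer-tutoring programme wins within each prior GPA band; the self-study programme wins overall), so the answer turns on the causal role of prior GPA band.
Prior GPA band satisfies the back-door criterion: it is not a descendant of the teaching method, and it blocks the spurious path from teaching method to outcome. Adjusting for it (i.e., using the within-prior GPA band rates) gives the causal effect.
Adjusting over the population distribution of prior GPA band: 0.259·(0.918−0.733) + 0.333·(0.543−0.407) + 0.408·(0.329−0.102) = +0.186.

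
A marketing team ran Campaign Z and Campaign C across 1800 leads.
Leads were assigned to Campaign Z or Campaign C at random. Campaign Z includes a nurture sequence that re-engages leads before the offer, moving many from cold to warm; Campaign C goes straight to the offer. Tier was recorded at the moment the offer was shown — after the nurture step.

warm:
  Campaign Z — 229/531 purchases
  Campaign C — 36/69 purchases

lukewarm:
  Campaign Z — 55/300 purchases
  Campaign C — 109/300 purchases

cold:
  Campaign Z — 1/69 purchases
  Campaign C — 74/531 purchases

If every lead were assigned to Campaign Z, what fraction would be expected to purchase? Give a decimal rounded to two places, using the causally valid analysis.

Campaign C is higher inside every engagement tier stratum but Campaign Z is higher in aggregate. Whether to stratify depends on how engagement tier relates to the campaign.
Engagement tier lies on the pathway campaign → engagement tier → outcome, so adjusting for it blocks the indirect effect. For the total causal effect of campaign, use the unadjusted pooled rates.
So P(outcome | do(Campaign Z)) is just the pooled rate for Campaign Z: 285/900 = 0.317.

0.32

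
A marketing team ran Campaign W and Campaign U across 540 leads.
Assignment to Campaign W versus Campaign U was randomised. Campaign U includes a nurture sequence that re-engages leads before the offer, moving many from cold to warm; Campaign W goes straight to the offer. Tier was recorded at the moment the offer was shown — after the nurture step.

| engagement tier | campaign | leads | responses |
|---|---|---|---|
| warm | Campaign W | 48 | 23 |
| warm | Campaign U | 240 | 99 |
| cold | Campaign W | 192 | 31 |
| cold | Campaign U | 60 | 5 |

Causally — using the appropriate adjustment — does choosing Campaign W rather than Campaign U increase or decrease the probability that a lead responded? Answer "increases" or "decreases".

decreases

Engagement tier is downstream of the campaign. One should not condition on a consequence of treatment, so the overall rates are the right comparison.
Pooled: Campaign W 22.5% vs Campaign U 34.7%; Campaign U is higher overall.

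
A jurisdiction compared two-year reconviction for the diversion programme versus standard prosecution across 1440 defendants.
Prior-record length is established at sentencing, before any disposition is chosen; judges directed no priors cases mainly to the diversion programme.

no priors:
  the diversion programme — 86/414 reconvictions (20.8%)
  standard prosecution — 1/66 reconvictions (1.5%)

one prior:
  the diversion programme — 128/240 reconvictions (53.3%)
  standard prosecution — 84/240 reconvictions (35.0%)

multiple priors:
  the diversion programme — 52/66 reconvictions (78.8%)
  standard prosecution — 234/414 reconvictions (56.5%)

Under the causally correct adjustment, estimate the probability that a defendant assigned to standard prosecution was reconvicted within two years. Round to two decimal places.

The prior-record length-specific comparison favours standard prosecution throughout, but the pooled figures favour the diversion programme. The question is whether to condition on prior-record length.
Prior-record length differs across dispositions for reasons unrelated to any effect of the disposition itself, and it separately predicts the outcome — a classic confounder. We must compare within prior-record length levels.
Standardising standard prosecution to the population prior-record length mix: 0.333·1/66 + 0.333·84/240 + 0.333·234/414 = 0.310.

0.31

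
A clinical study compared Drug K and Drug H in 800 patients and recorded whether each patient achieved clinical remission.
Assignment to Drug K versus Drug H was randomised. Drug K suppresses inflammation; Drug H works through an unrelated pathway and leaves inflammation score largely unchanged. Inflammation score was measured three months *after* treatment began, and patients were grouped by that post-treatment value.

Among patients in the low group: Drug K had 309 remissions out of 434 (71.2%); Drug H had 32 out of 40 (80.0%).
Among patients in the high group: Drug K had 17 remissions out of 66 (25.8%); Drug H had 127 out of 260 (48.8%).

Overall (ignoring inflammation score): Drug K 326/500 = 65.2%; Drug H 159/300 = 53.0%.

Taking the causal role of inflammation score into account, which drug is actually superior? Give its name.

The stratified and pooled comparisons disagree (Drug H wins within each inflammation score; Drug K wins overall), so the answer turns on the causal role of inflammation score.
Inflammation score lies on the pathway drug → inflammation score → outcome, so adjusting for it blocks the indirect effect. For the total causal effect of drug, use the unadjusted pooled rates.
Pooled: Drug K 65.2% vs Drug H 53.0%; Drug K is higher overall.

Drug K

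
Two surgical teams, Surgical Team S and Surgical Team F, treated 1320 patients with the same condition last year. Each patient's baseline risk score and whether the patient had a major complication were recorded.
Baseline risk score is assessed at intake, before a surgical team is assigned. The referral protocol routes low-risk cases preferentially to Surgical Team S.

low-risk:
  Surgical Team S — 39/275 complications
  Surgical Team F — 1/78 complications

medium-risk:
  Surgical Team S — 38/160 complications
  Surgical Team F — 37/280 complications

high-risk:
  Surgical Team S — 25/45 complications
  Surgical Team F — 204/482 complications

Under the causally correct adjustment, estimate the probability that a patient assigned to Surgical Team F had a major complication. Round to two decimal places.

The baseline risk score-specific comparison favours Surgical Team F throughout, but the pooled figures favour Surgical Team S. The question is whether to condition on baseline risk score.
Baseline risk score is set before the surgical team has any effect — it is not caused by the surgical team — and it independently drives the outcome. That makes it a confounder, so the causal comparison is within baseline risk score levels.
Standardising Surgical Team F to the population baseline risk score mix: 0.267·1/78 + 0.333·37/280 + 0.399·204/482 = 0.216.

0.22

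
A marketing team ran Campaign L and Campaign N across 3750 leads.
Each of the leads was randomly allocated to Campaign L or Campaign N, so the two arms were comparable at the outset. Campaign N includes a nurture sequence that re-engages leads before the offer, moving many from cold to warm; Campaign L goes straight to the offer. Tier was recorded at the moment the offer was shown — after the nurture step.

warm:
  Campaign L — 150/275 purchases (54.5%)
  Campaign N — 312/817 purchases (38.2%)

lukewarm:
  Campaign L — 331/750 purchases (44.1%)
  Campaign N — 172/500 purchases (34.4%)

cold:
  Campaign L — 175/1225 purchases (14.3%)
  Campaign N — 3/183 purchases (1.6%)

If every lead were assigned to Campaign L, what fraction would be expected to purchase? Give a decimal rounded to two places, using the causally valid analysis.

0.29

Within every engagement tier level Campaign L has the higher rate, yet pooled Campaign N does — Simpson's reversal.
Engagement tier is recorded after the campaign and is itself shifted by it — it sits on the causal path from campaign to outcome. Conditioning on a mediator would strip out part of the effect we want; the pooled comparison gives the total causal effect.
So P(outcome | do(Campaign L)) is just the pooled rate for Campaign L: 656/2250 = 0.292.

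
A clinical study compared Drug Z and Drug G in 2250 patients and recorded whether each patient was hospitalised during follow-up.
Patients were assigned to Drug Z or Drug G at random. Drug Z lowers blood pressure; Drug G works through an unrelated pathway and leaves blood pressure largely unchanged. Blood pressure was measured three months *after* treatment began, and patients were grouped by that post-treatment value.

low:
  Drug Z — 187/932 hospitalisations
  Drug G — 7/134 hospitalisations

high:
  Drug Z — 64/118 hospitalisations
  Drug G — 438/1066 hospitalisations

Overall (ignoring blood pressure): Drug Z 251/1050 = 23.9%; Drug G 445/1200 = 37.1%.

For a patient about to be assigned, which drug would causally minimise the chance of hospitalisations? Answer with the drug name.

Drug Z

Because the drug influences blood pressure, blood pressure is a post-treatment mediator, not a confounder. Stratifying on it would bias the estimate; the causal effect is the crude pooled difference.
Pooled: Drug Z 23.9% vs Drug G 37.1%; Drug Z is lower overall.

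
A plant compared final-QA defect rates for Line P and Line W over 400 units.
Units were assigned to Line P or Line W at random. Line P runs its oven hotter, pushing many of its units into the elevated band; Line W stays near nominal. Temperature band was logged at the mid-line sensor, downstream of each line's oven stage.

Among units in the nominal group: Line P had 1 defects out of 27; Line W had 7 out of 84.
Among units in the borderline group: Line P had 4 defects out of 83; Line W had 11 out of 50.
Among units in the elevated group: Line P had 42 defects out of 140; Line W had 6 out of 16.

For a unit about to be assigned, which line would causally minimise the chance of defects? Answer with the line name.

Line W

In-process temperature band here is a post-treatment variable shaped by the line; conditioning on it would introduce bias rather than remove it. The overall comparison is the causal one.
Pooled: Line P 18.8% vs Line W 16.0%; Line W is lower overall.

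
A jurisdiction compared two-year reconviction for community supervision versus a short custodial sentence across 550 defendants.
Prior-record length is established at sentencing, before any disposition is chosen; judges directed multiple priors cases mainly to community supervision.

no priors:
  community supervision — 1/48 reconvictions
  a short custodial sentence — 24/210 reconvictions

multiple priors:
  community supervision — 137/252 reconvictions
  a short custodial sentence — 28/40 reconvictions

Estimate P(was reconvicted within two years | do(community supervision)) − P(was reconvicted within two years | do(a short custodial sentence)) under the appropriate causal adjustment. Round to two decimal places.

-0.13

The prior-record length-specific comparison favours community supervision throughout, but the pooled figures favour a short custodial sentence. The question is whether to condition on prior-record length.
Since prior-record length is a pre-existing factor (not a product of the disposition) and it affects the outcome on its own, it is a confounder. The stratified rates, not the pooled rate, identify the causal effect.
Adjusting over the population distribution of prior-record length: 0.469·(0.021−0.114) + 0.531·(0.544−0.700) = -0.127.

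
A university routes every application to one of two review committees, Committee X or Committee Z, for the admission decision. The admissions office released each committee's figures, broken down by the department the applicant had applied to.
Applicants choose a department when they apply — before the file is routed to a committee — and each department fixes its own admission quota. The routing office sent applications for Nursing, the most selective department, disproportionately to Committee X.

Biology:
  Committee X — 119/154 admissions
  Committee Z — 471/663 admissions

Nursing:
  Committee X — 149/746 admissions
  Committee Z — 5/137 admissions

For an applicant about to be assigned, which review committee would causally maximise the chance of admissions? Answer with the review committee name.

Nothing the review committee does changes department; the imbalance is an allocation artefact. With department also predicting the outcome, the pooled figure is confounded, and the within-stratum comparison is the causal one.
Within each level — Biology: 77.3% vs 71.0%; Nursing: 20.0% vs 3.6% — Committee X is higher every time.

Committee X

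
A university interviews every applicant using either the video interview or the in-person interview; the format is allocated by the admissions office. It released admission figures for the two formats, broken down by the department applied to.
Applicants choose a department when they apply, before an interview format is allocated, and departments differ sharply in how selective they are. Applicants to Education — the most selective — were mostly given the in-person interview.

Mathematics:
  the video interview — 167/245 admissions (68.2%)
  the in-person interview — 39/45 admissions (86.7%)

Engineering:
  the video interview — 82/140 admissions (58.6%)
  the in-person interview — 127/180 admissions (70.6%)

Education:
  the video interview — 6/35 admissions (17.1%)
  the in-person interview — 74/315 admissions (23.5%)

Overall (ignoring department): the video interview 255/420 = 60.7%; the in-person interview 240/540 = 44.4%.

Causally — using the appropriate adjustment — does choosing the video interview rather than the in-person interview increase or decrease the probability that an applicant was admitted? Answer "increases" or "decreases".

decreases

The department-specific comparison favours the in-person interview throughout, but the pooled figures favour the video interview. The question is whether to condition on department.
Department satisfies the back-door criterion: it is not a descendant of the interview format, and it blocks the spurious path from interview format to outcome. Adjusting for it (i.e., using the within-department rates) gives the causal effect.
Within each level — Mathematics: 68.2% vs 86.7%; Engineering: 58.6% vs 70.6%; Education: 17.1% vs 23.5% — the in-person interview is higher every time.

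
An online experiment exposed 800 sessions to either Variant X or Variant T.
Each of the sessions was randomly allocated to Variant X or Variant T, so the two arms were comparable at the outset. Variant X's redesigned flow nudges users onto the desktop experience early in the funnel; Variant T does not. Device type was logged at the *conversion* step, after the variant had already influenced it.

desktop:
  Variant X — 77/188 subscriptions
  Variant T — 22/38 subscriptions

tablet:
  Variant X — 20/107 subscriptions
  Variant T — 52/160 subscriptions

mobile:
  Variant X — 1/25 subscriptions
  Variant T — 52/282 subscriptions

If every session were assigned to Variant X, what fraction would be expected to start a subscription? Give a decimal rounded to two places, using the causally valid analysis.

The device type-specific comparison favours Variant T throughout, but the pooled figures favour Variant X. The question is whether to condition on device type.
Device type here is a post-treatment variable shaped by the variant; conditioning on it would introduce bias rather than remove it. The overall comparison is the causal one.
So P(outcome | do(Variant X)) is just the pooled rate for Variant X: 98/320 = 0.306.

0.31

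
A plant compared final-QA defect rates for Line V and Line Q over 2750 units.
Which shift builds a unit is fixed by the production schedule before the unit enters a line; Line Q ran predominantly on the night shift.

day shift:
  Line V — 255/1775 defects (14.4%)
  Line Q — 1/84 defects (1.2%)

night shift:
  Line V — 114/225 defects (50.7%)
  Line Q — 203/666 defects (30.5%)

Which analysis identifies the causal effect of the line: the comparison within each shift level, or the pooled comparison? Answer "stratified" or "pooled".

Within every shift level Line Q has the lower rate, yet pooled Line V does — Simpson's reversal.
Shift satisfies the back-door criterion: it is not a descendant of the line, and it blocks the spurious path from line to outcome. Adjusting for it (i.e., using the within-shift rates) gives the causal effect.
Within each level — day shift: 14.4% vs 1.2%; night shift: 50.7% vs 30.5% — Line Q is lower every time.

stratified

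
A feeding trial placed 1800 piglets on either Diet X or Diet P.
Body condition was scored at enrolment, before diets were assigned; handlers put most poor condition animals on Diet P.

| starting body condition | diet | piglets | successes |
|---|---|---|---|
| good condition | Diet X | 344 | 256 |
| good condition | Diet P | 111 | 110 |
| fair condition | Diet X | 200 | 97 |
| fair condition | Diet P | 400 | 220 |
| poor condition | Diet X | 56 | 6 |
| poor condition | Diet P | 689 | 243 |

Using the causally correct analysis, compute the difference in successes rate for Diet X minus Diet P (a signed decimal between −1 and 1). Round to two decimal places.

The starting body condition-specific comparison favours Diet P throughout, but the pooled figures favour Diet X. The question is whether to condition on starting body condition.
Starting body condition satisfies the back-door criterion: it is not a descendant of the diet, and it blocks the spurious path from diet to outcome. Adjusting for it (i.e., using the within-starting body condition rates) gives the causal effect.
Adjusting over the population distribution of starting body condition: 0.253·(0.744−0.991) + 0.333·(0.485−0.550) + 0.414·(0.107−0.353) = -0.186.

-0.19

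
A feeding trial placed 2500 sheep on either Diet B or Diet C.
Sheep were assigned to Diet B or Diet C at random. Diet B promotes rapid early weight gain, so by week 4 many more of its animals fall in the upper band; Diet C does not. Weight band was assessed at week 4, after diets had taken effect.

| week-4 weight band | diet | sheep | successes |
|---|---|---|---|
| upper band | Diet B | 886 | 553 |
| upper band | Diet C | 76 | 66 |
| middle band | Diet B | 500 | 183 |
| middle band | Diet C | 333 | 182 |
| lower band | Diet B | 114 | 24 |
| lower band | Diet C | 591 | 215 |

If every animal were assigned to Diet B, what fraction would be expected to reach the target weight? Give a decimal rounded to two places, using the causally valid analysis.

0.51

Because the diet influences week-4 weight band, week-4 weight band is a post-treatment mediator, not a confounder. Stratifying on it would bias the estimate; the causal effect is the crude pooled difference.
So P(outcome | do(Diet B)) is just the pooled rate for Diet B: 760/1500 = 0.507.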